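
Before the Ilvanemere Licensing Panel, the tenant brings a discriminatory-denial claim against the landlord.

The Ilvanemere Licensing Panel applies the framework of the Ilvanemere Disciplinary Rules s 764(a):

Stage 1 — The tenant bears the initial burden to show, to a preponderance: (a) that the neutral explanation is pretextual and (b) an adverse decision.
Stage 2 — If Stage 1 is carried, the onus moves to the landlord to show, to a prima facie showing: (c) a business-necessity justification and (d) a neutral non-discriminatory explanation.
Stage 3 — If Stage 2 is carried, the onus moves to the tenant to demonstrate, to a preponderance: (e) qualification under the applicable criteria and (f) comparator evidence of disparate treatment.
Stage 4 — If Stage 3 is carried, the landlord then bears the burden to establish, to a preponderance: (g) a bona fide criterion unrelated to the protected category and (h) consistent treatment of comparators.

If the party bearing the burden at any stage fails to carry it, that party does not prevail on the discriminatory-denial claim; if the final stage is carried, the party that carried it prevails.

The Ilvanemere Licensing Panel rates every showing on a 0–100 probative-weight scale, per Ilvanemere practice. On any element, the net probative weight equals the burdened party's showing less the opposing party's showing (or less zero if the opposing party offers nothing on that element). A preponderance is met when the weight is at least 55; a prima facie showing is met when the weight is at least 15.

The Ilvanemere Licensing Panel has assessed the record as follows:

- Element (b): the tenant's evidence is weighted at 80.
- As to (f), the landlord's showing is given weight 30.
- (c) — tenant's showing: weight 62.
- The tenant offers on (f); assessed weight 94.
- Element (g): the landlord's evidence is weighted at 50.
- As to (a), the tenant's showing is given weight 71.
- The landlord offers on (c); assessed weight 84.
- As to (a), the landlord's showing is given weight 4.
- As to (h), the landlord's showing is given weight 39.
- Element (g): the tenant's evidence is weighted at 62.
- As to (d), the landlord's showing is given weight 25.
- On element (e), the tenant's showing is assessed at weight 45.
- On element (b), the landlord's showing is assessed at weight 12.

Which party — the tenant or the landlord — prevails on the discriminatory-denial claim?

landlord

Stage 1 (tenant, a preponderance, weight is at least 55): (a) net 71−4=67 ≥ 55 — meets; (b) net 80−12=68 ≥ 55 — meets.
  Stage 1 is satisfied; the onus moves to the landlord.
Stage 2 (landlord, a prima facie showing, weight is at least 15): (c) net 84−62=22 ≥ 15 — meets; (d) 25 ≥ 15 — meets.
  The landlord carries Stage 2; the tenant now bears the burden.
Stage 3 (tenant, a preponderance, weight is at least 55): (e) 45 < 55 — fails; (f) net 94−30=64 ≥ 55 — meets.
  Stage 3 not carried; the tenant fails its burden.
The analysis ends at Stage 3; the landlord prevails.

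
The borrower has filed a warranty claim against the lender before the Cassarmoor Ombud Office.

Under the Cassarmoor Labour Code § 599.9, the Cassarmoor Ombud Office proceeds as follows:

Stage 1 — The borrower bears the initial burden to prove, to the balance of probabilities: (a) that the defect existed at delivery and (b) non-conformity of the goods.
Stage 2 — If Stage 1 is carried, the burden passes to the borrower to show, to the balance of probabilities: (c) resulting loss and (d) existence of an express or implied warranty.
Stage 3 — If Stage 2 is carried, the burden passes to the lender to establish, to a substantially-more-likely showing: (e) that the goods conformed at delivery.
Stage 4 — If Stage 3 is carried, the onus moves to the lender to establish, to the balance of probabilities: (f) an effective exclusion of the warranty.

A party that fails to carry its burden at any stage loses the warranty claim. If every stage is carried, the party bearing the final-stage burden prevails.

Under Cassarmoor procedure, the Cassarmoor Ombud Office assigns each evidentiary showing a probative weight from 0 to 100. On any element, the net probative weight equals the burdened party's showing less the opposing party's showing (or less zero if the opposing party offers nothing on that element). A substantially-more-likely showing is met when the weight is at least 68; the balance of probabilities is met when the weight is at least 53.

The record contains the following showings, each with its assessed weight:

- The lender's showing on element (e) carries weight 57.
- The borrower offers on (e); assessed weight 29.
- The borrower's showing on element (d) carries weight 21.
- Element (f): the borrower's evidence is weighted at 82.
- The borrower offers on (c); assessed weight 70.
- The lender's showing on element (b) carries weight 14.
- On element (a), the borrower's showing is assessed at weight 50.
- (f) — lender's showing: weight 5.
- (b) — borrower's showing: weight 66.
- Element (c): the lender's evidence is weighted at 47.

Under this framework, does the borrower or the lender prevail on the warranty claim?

At Stage 1 the borrower must meet the balance of probabilities (weight is at least 53): on (a) the weight is 50, which does not reach 53, so (a) does not meet the standard; on (b) the weight is 66 less the opposing 14 gives net 52, which does not reach 53, so (b) does not meet the standard.
  Not every element is met, so the borrower fails to carry Stage 1.
The analysis ends at Stage 1; the lender prevails.

lender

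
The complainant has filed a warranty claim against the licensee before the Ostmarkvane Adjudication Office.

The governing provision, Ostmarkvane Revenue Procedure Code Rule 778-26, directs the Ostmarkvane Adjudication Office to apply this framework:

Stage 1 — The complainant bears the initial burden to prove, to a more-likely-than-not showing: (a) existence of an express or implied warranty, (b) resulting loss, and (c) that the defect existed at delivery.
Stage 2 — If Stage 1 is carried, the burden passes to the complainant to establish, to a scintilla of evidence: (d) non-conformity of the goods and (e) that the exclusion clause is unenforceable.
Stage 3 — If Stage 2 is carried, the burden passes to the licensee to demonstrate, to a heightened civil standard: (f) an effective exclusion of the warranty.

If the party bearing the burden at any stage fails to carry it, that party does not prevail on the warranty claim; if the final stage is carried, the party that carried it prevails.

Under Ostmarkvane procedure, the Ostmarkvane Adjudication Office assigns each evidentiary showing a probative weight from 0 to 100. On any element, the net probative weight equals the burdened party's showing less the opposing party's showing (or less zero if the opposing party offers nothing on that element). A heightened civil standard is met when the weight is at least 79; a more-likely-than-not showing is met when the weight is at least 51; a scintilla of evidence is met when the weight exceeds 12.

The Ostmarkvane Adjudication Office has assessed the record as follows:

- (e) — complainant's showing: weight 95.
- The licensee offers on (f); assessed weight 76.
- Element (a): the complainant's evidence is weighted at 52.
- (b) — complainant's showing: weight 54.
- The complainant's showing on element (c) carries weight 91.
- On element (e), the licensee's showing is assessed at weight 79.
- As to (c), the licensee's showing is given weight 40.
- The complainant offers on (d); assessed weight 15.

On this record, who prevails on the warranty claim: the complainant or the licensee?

At Stage 1 the complainant must meet a more-likely-than-not showing (weight is at least 51): on (a) the weight is 52, ≥ 51, so (a) meets the standard; on (b) the weight is 54, which does reach 51, so (b) meets the standard; on (c) the weight is 91 less the opposing 40 gives net 51, which does reach 51, so (c) meets the standard.
  Stage 1 carried; the burden remains with the complainant.
At Stage 2 the complainant must meet a scintilla of evidence (weight exceeds 12): on (d) the weight is 15, > 12, so (d) meets the standard; on (e) the weight is 95 less the opposing 79 gives net 16, > 12, so (e) meets the standard.
  The complainant carries Stage 2; the licensee now bears the burden.
At Stage 3 the licensee must meet a heightened civil standard (weight is at least 79): on (f) the weight is 76, which does not reach 79, so (f) does not meet the standard.
  The licensee does not carry Stage 3.
So the complainant prevails.

complainant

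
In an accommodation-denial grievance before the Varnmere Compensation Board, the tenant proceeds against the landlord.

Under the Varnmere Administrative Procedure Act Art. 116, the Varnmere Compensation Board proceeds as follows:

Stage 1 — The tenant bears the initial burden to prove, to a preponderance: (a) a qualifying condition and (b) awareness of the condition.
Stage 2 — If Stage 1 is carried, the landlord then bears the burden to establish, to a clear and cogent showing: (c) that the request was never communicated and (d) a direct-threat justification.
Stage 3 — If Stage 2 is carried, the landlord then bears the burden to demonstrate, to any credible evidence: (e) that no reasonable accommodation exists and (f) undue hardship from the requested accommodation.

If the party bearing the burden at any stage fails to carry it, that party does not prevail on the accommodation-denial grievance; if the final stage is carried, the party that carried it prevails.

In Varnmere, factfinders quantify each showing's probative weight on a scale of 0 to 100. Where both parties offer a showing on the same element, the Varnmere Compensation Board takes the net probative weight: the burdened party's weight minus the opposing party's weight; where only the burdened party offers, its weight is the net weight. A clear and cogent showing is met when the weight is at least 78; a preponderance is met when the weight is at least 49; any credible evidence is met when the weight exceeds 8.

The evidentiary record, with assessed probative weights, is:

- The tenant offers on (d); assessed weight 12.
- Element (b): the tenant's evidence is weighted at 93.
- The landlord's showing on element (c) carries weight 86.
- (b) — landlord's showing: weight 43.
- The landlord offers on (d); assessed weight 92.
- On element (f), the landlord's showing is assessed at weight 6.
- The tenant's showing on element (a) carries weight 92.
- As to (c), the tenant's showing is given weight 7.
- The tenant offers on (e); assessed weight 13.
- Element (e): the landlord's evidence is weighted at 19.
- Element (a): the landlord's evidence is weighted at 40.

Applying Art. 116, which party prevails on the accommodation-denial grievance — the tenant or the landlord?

tenant

At Stage 1 the tenant must meet a preponderance (weight is at least 49): on (a) the weight is 92 less the opposing 40 gives net 52, ≥ 49, so (a) meets the standard; on (b) the weight is 93 less the opposing 43 gives net 50, which does reach 49, so (b) meets the standard.
  The tenant carries Stage 1; the landlord now bears the burden.
At Stage 2 the landlord must meet a clear and cogent showing (weight is at least 78): on (c) the weight is 86 less the opposing 7 gives net 79, ≥ 78, so (c) meets the standard; on (d) the weight is 92 less the opposing 12 gives net 80, which does reach 78, so (d) meets the standard.
  Stage 2 carried; the burden remains with the landlord.
At Stage 3 the landlord must meet any credible evidence (weight exceeds 8): on (e) the weight is 19 less the opposing 13 gives net 6, which does not exceed 8, so (e) does not meet the standard; on (f) the weight is 6, which does not exceed 8, so (f) does not meet the standard.
  The landlord does not carry Stage 3.
So the tenant prevails.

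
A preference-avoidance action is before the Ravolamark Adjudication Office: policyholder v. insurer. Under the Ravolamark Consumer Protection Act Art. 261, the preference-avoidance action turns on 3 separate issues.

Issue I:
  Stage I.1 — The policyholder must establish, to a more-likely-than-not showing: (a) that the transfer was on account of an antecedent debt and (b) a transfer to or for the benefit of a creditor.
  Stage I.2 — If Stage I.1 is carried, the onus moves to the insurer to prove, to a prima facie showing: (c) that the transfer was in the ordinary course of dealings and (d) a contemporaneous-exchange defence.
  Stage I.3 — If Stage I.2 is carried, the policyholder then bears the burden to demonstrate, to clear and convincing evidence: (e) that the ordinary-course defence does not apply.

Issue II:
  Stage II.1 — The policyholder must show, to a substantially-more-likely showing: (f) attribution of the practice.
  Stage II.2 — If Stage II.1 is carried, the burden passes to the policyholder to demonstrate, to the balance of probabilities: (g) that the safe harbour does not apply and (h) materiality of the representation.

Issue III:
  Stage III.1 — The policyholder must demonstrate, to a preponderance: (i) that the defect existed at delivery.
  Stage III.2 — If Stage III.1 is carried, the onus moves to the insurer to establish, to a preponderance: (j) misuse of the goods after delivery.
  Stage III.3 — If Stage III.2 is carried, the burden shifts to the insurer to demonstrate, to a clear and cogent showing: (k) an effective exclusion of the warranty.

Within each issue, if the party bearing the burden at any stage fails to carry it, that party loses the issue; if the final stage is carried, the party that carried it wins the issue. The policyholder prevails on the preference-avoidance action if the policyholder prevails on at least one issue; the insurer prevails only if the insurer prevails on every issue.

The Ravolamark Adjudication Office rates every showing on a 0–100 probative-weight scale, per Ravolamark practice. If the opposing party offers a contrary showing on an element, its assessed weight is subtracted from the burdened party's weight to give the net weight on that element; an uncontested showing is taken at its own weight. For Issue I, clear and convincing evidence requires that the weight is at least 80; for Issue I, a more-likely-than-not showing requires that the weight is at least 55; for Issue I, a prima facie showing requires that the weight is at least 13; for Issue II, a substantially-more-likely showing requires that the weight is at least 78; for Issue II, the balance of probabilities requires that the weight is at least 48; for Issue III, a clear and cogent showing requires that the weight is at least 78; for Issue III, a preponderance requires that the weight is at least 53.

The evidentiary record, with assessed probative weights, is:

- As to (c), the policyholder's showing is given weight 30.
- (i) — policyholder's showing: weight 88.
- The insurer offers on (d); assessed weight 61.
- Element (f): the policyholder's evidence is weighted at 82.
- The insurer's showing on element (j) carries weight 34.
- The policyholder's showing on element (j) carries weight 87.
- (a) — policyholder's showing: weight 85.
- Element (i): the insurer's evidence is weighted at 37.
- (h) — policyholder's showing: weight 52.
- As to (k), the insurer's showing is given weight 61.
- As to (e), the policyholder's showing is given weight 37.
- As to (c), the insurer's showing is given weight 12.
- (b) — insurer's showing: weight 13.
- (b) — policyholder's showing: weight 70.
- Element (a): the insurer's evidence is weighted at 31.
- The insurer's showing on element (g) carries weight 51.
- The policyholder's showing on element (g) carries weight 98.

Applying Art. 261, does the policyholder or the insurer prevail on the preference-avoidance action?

— Issue I —
At Stage I.1 the policyholder must meet a more-likely-than-not showing (weight is at least 55): on (a) the weight is 85 less the opposing 31 gives net 54, < 55, so (a) does not meet the standard; on (b) the weight is 70 less the opposing 13 gives net 57, which does reach 55, so (b) meets the standard.
  Not every element is met, so the policyholder fails to carry Stage I.1.
The analysis ends at Stage I.1; the insurer prevails on this issue.
— Issue II —
Stage II.1 — burden on policyholder; standard: a substantially-more-likely showing (weight is at least 78).
    (f): 82 ≥ 78 [met]
  Stage II.1 is satisfied; the policyholder continues to bear the burden.
Stage II.2 — burden on policyholder; standard: the balance of probabilities (weight is at least 48).
    (g): 98 − 51 = 47 < 48 [not met]
    (h): 52 ≥ 48 [met]
  Stage II.2 not carried; the policyholder fails its burden.
So the insurer prevails on this issue.
— Issue III —
At Stage III.1 the policyholder must meet a preponderance (weight is at least 53): on (i) the weight is 88 less the opposing 37 gives net 51, < 53, so (i) does not meet the standard.
  Not every element is met, so the policyholder fails to carry Stage III.1.
So the insurer prevails on this issue.
Per-issue: Issue I → insurer; Issue II → insurer; Issue III → insurer. The policyholder must prevail on at least one issue; overall, the insurer prevails.

insurer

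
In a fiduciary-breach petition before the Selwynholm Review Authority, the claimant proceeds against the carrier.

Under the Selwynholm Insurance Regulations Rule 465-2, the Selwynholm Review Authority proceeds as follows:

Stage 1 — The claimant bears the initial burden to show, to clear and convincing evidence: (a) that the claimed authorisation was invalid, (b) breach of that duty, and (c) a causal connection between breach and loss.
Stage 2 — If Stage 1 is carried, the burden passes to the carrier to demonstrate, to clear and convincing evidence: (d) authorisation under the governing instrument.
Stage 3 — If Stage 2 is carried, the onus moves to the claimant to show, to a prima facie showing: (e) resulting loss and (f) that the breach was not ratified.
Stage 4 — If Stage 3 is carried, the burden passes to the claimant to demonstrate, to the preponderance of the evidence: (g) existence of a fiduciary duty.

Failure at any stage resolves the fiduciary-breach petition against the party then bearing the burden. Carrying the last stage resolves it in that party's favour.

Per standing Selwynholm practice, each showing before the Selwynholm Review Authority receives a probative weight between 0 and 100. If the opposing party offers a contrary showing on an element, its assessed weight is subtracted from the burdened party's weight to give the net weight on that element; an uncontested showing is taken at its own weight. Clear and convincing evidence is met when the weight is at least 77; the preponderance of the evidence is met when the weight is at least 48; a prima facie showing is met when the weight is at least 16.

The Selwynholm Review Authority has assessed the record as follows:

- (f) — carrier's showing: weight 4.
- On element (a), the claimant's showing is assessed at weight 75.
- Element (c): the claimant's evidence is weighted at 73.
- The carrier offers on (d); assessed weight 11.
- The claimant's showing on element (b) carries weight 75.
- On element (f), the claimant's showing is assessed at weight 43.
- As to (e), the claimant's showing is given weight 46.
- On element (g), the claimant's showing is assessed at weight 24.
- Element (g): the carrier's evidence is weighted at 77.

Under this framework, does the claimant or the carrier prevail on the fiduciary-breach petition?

Stage 1 — burden on claimant; standard: clear and convincing evidence (weight is at least 77).
    (a): 75 < 77 [not met]
    (b): 75 < 77 [not met]
    (c): 73 < 77 [not met]
  Stage 1 not carried; the claimant fails its burden.
The carrier prevails.

carrier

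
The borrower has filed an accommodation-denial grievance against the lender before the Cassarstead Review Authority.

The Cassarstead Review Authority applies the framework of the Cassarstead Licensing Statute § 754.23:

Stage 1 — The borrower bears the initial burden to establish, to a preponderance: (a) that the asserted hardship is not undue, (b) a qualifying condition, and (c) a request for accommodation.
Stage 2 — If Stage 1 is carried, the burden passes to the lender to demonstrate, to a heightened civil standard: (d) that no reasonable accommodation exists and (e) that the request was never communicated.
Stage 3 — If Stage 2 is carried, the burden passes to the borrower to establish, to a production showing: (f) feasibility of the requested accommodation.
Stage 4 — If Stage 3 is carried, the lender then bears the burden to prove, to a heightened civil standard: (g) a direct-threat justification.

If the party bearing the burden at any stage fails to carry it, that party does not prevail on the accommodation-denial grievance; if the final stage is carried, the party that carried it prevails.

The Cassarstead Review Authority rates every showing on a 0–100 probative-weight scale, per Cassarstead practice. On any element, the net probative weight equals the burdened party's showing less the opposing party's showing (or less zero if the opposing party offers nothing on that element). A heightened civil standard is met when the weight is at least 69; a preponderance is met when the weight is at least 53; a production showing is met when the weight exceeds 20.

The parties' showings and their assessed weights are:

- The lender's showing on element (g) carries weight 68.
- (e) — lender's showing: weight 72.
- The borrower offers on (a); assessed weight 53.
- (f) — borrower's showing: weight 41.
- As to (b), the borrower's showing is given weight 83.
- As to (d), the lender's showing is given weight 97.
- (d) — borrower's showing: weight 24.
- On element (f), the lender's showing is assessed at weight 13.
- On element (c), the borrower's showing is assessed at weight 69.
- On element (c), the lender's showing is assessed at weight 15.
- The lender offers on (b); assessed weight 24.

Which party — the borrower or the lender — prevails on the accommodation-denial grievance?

borrower

Stage 1 — burden on borrower; standard: a preponderance (weight is at least 53).
    (a): 53 ≥ 53 [met]
    (b): 83 − 24 = 59 ≥ 53 [met]
    (c): 69 − 15 = 54 ≥ 53 [met]
  All elements met. The burden passes to the lender.
Stage 2 — burden on lender; standard: a heightened civil standard (weight is at least 69).
    (d): 97 − 24 = 73 ≥ 69 [met]
    (e): 72 ≥ 69 [met]
  The lender carries Stage 2; the borrower now bears the burden.
Stage 3 — burden on borrower; standard: a production showing (weight exceeds 20).
    (f): 41 − 13 = 28 > 20 [met]
  The borrower carries Stage 3; the lender now bears the burden.
Stage 4 — burden on lender; standard: a heightened civil standard (weight is at least 69).
    (g): 68 < 69 [not met]
  Stage 4 not carried; the lender fails its burden.
The borrower prevails.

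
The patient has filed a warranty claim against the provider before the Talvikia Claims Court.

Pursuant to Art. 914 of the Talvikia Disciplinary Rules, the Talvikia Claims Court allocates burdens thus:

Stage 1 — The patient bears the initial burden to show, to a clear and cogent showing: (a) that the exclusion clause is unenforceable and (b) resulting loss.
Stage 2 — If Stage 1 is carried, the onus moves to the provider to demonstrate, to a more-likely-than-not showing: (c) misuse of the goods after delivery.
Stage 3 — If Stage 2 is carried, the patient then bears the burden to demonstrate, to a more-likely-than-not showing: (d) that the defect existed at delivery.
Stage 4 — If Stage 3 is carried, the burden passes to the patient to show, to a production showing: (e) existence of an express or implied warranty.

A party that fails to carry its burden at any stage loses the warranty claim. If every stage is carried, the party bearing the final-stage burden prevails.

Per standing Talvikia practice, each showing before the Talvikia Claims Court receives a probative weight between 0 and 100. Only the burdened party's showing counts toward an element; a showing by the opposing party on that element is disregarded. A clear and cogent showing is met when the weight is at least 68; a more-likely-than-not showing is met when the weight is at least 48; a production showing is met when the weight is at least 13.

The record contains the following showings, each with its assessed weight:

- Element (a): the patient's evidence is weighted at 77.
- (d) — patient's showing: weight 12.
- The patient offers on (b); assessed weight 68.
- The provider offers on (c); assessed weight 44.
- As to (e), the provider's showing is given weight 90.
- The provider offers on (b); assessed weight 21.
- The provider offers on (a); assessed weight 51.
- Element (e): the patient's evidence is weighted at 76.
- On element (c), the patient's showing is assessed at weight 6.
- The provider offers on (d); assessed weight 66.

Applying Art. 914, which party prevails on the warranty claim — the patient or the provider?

Stage 1 (patient, a clear and cogent showing, weight is at least 68): (a) 77 (provider's 51 disregarded) ≥ 68 — meets; (b) 68 (provider's 21 disregarded) ≥ 68 — meets.
  All elements met. The burden passes to the provider.
Stage 2 (provider, a more-likely-than-not showing, weight is at least 48): (c) 44 (patient's 6 disregarded) < 48 — fails.
  Stage 2 not carried; the provider fails its burden.
The analysis ends at Stage 2; the patient prevails.

patient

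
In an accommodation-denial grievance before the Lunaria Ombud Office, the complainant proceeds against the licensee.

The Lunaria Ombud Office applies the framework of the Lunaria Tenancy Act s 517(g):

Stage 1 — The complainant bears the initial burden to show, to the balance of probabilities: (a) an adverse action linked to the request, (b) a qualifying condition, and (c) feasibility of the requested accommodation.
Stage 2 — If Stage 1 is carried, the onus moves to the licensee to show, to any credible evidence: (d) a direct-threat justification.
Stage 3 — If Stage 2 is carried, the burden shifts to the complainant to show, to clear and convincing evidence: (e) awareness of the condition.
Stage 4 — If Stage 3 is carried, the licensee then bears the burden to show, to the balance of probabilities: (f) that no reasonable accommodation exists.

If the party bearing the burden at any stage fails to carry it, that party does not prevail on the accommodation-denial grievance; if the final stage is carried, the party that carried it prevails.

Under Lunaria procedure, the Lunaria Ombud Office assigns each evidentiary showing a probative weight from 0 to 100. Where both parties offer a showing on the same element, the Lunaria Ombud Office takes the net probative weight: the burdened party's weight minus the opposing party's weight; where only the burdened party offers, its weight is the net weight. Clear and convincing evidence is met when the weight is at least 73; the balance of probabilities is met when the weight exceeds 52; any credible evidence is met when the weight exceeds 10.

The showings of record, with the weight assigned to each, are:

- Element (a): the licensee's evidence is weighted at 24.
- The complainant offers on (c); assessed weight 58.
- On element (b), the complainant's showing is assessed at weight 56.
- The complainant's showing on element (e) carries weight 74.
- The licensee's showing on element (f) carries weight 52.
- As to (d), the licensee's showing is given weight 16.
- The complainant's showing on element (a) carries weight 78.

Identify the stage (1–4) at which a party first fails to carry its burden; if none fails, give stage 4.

Stage 1 (complainant, the balance of probabilities, weight exceeds 52): (a) net 78−24=54 > 52 — meets; (b) 56 > 52 — meets; (c) 58 > 52 — meets.
  Stage 1 carried; the burden shifts to the licensee.
Stage 2 (licensee, any credible evidence, weight exceeds 10): (d) 16 > 10 — meets.
  Stage 2 is satisfied; the onus moves to the complainant.
Stage 3 (complainant, clear and convincing evidence, weight is at least 73): (e) 74 ≥ 73 — meets.
  All elements met. The burden passes to the licensee.
Stage 4 (licensee, the balance of probabilities, weight exceeds 52): (f) 52 ≤ 52 — fails.
  Not every element is met, so the licensee fails to carry Stage 4.
The complainant prevails.

stage 4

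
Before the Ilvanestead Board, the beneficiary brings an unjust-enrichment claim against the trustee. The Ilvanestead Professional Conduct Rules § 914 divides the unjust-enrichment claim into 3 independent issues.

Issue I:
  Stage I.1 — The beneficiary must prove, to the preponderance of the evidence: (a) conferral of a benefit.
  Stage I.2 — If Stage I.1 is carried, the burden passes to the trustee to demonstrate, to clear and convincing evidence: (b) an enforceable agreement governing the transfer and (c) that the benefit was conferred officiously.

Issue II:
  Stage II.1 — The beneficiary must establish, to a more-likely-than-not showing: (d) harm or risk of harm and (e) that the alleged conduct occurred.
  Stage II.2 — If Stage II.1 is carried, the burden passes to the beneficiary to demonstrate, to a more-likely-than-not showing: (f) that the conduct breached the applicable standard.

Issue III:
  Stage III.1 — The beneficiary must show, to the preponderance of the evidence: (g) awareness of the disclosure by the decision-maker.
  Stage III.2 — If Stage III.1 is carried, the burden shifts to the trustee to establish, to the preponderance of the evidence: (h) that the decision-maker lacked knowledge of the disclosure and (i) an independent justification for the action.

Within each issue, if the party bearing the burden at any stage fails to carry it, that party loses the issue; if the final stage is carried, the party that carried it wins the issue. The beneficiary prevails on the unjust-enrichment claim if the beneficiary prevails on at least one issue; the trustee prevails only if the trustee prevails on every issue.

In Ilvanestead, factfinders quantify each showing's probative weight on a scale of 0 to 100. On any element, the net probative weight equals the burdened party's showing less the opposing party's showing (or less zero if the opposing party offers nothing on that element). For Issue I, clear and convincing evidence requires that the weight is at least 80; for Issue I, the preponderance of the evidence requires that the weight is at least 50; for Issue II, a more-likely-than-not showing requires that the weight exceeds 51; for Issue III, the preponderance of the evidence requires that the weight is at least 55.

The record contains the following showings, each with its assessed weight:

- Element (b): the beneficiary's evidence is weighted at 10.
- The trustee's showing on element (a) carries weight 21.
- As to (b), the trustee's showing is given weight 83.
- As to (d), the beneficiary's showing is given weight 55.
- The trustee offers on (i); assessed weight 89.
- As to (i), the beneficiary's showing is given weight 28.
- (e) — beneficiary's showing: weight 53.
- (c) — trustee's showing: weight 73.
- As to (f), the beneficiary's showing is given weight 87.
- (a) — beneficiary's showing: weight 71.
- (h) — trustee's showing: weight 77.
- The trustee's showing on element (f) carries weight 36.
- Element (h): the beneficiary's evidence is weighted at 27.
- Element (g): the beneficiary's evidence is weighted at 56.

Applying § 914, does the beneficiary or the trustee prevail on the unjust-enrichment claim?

beneficiary

— Issue I —
At Stage I.1 the beneficiary must meet the preponderance of the evidence (weight is at least 50): on (a) the weight is 71 less the opposing 21 gives net 50, which does reach 50, so (a) meets the standard.
  Stage I.1 is satisfied; the onus moves to the trustee.
At Stage I.2 the trustee must meet clear and convincing evidence (weight is at least 80): on (b) the weight is 83 less the opposing 10 gives net 73, which does not reach 80, so (b) does not meet the standard; on (c) the weight is 73, which does not reach 80, so (c) does not meet the standard.
  The trustee does not carry Stage I.2.
The beneficiary prevails on this issue.
— Issue II —
Stage II.1 (beneficiary, a more-likely-than-not showing, weight exceeds 51): (d) 55 > 51 — meets; (e) 53 > 51 — meets.
  All elements met. The beneficiary retains the burden for Stage II.2.
Stage II.2 (beneficiary, a more-likely-than-not showing, weight exceeds 51): (f) net 87−36=51 ≤ 51 — fails.
  Not every element is met, so the beneficiary fails to carry Stage II.2.
The trustee prevails on this issue.
— Issue III —
Stage III.1 (beneficiary, the preponderance of the evidence, weight is at least 55): (g) 56 ≥ 55 — meets.
  All elements met. The burden passes to the trustee.
Stage III.2 (trustee, the preponderance of the evidence, weight is at least 55): (h) net 77−27=50 < 55 — fails; (i) net 89−28=61 ≥ 55 — meets.
  Not every element is met, so the trustee fails to carry Stage III.2.
The analysis ends at Stage III.2; the beneficiary prevails on this issue.
Per-issue: Issue I → beneficiary; Issue II → trustee; Issue III → beneficiary. The beneficiary must prevail on at least one issue; overall, the beneficiary prevails.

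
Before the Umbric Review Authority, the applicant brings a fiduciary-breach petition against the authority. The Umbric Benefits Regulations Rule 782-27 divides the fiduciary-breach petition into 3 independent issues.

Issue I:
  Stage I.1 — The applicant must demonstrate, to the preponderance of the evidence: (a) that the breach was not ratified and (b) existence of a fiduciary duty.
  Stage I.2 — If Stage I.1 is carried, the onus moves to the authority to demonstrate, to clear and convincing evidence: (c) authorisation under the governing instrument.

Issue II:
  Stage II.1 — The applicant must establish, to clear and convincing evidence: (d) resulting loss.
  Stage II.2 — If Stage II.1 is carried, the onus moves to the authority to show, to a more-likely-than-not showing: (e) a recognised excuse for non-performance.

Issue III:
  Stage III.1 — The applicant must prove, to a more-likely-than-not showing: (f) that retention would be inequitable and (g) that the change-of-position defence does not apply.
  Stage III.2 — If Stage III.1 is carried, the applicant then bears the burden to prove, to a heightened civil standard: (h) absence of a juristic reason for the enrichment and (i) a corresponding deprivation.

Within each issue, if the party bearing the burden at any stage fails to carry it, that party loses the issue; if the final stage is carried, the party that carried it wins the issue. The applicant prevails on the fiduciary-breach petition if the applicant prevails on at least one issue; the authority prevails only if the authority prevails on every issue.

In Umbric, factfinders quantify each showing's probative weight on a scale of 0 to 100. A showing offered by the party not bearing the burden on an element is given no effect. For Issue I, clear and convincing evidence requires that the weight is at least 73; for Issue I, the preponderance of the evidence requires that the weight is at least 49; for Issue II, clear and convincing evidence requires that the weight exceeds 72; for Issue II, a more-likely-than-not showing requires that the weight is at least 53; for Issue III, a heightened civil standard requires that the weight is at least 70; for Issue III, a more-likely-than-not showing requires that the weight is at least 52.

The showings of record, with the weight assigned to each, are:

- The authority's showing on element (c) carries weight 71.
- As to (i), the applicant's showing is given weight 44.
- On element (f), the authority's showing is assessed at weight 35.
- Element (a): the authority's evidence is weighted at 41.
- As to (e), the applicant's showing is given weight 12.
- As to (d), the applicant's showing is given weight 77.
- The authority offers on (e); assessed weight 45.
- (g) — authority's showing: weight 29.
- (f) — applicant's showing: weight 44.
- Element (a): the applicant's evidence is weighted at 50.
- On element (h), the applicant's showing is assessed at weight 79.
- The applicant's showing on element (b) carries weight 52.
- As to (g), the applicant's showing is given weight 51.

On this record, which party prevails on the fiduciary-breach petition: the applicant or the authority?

applicant

— Issue I —
Stage I.1 (applicant, the preponderance of the evidence, weight is at least 49): (a) 50 (authority's 41 disregarded) ≥ 49 — meets; (b) 52 ≥ 49 — meets.
  Stage I.1 is satisfied; the onus moves to the authority.
Stage I.2 (authority, clear and convincing evidence, weight is at least 73): (c) 71 < 73 — fails.
  The authority does not carry Stage I.2.
The analysis ends at Stage I.2; the applicant prevails on this issue.
— Issue II —
Stage II.1 — burden on applicant; standard: clear and convincing evidence (weight exceeds 72).
    (d): 77 > 72 [met]
  The applicant carries Stage II.1; the authority now bears the burden.
Stage II.2 — burden on authority; standard: a more-likely-than-not showing (weight is at least 53).
    (e): 45 (applicant's 12 disregarded) < 53 [not met]
  The authority does not carry Stage II.2.
The applicant prevails on this issue.
— Issue III —
At Stage III.1 the applicant must meet a more-likely-than-not showing (weight is at least 52): on (f) the weight is 44 (the authority's 35 is given no effect), which does not reach 52, so (f) does not meet the standard; on (g) the weight is 51 (the authority's 29 is given no effect), which does not reach 52, so (g) does not meet the standard.
  Stage III.1 not carried; the applicant fails its burden.
The analysis ends at Stage III.1; the authority prevails on this issue.
Per-issue: Issue I → applicant; Issue II → applicant; Issue III → authority. The applicant must prevail on at least one issue; overall, the applicant prevails.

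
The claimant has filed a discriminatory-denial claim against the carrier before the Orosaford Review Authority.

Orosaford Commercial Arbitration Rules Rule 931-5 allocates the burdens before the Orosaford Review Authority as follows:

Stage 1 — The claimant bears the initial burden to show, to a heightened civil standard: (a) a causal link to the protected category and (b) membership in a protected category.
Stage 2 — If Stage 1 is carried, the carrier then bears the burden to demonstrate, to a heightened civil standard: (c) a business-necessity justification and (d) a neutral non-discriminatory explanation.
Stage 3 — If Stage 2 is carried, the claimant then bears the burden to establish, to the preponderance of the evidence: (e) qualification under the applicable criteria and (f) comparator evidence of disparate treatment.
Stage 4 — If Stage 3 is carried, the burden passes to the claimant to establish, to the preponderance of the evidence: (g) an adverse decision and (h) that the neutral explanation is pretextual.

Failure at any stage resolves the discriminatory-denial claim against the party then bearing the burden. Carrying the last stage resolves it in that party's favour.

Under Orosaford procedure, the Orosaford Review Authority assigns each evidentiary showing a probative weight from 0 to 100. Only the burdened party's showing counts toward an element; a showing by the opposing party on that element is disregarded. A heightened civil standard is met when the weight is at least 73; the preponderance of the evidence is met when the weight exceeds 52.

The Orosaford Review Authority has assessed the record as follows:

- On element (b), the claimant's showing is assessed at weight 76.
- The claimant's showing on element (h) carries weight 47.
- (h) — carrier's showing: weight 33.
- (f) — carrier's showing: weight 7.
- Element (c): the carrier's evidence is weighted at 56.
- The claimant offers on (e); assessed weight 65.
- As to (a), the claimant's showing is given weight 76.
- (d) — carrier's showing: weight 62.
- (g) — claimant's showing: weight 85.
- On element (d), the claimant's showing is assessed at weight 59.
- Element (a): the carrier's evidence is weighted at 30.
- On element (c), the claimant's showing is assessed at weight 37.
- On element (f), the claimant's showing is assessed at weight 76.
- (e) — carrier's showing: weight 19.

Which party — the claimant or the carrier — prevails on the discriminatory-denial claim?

At Stage 1 the claimant must meet a heightened civil standard (weight is at least 73): on (a) the weight is 76 (the carrier's 30 is given no effect), which does reach 73, so (a) meets the standard; on (b) the weight is 76, ≥ 73, so (b) meets the standard.
  Stage 1 carried; the burden shifts to the carrier.
At Stage 2 the carrier must meet a heightened civil standard (weight is at least 73): on (c) the weight is 56 (the claimant's 37 is given no effect), < 73, so (c) does not meet the standard; on (d) the weight is 62 (the claimant's 59 is given no effect), < 73, so (d) does not meet the standard.
  The carrier does not carry Stage 2.
The analysis ends at Stage 2; the claimant prevails.

claimant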